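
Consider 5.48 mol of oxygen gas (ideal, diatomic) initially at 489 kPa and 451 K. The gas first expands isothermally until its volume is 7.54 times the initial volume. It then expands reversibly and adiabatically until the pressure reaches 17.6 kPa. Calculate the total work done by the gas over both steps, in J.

57500 J

V₁ = nRT₁/P₁ = 5.48×8.314×451/489 = 42.0 L.
Step 1 — Isothermal: T stays 451 K; PV = const ⇒ V₂ = 317 L, P₂ = 64.9 kPa.
ΔU = 0 (ideal gas, T constant).
W = nRT ln(V₂/V₁) = 5.48×8.314×451×ln(7.54) = 41500 J.
Q = ΔU + W = 41500 J.
State after step 1: P = 64.9 kPa, V = 317 L, T = 451 K.
Step 2 — Adiabatic: T₂/T₁ = (P₂/P₁)^((γ−1)/γ) ⇒ T₂ = 451×(0.271)^0.286 = 311 K; V₂ = 804 L.
ΔU = nCvΔT = 5.48×20.8×(311−451) = -16000 J.
Q = 0 for an adiabatic process, so W = −ΔU = 16000 J.
Net over both steps: W = 57500 J, Q = 41500 J, ΔU = -16000 J.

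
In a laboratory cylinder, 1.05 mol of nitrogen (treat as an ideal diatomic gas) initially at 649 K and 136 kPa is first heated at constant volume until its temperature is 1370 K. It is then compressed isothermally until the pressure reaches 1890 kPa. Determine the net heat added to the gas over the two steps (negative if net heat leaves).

-6800 J

V₁ = nRT₁/P₁ = 1.05×8.314×649/136 = 41.7 L.
Step 1 — Isochoric: V stays 41.7 L; P/T = const ⇒ T₂ = 1370 K, P₂ = 287 kPa.
W = 0 (no volume change).
ΔU = nCvΔT = 1.05×20.8×(1370−649) = 15700 J.
Q = ΔU = 15700 J.
State after step 1: P = 287 kPa, V = 41.7 L, T = 1370 K.
Step 2 — Isothermal: T stays 1370 K; PV = const ⇒ V₂ = 6.33 L, P₂ = 1890 kPa.
ΔU = 0 (ideal gas, T constant).
W = nRT ln(V₂/V₁) = 1.05×8.314×1370×ln(0.152) = -22500 J.
Q = ΔU + W = -22500 J.
Net over both steps: W = -22500 J, Q = -6800 J, ΔU = 15700 J.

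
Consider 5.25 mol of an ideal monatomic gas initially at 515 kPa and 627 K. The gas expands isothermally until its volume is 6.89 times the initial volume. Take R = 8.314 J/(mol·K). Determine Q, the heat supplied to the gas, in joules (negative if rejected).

V₁ = nRT₁/P₁ = 5.25×8.314×627/515 = 53.1 L.
Isothermal: T stays 627 K; PV = const ⇒ V₂ = 366 L, P₂ = 74.7 kPa.
ΔU = 0 (ideal gas, T constant).
W = nRT ln(V₂/V₁) = 5.25×8.314×627×ln(6.89) = 52800 J.
Q = ΔU + W = 52800 J.

52800 J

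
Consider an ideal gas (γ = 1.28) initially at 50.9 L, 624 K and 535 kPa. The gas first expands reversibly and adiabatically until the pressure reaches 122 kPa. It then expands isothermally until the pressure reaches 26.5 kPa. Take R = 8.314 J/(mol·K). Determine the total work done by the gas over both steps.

n = P₁V₁/(RT₁) = 535×50.9/(8.314×624) = 5.25 mol.
Step 1 — Adiabatic: T₂/T₁ = (P₂/P₁)^((γ−1)/γ) ⇒ T₂ = 624×(0.228)^0.219 = 452 K; V₂ = 162 L.
ΔU = nCvΔT = 5.25×29.7×(452−624) = -26900 J.
Q = 0 for an adiabatic process, so W = −ΔU = 26900 J.
State after step 1: P = 122 kPa, V = 162 L, T = 452 K.
Step 2 — Isothermal: T stays 452 K; PV = const ⇒ V₂ = 744 L, P₂ = 26.5 kPa.
ΔU = 0 (ideal gas, T constant).
W = nRT ln(V₂/V₁) = 5.25×8.314×452×ln(4.60) = 30100 J.
Q = ΔU + W = 30100 J.
Net over both steps: W = 57000 J, Q = 30100 J, ΔU = -26900 J.

57000 J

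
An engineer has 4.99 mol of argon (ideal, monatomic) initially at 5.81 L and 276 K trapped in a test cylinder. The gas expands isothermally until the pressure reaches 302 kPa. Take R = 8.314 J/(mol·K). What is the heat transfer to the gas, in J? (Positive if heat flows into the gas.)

21500 J

P₁ = nRT₁/V₁ = 4.99×8.314×276/5.81 = 1970 kPa.
Isothermal: T stays 276 K; PV = const ⇒ V₂ = 37.9 L, P₂ = 302 kPa.
ΔU = 0 (ideal gas, T constant).
W = nRT ln(V₂/V₁) = 4.99×8.314×276×ln(6.53) = 21500 J.
Q = ΔU + W = 21500 J.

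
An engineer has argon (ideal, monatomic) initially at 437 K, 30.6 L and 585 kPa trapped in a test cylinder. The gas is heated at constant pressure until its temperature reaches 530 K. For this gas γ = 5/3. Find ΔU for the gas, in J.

5710 J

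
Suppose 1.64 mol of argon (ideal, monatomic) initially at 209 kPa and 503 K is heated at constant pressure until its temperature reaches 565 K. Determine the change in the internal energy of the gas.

1270 J

V₁ = nRT₁/P₁ = 1.64×8.314×503/209 = 32.8 L.
Isobaric: P stays 209 kPa; V/T = const ⇒ T₂ = 565 K, V₂ = 36.9 L.
For an ideal gas ΔU = nCvΔT with Cv = (3/2)R = 12.5 J/(mol·K).
ΔU = 1.64×12.5×(565−503) = 1270 J.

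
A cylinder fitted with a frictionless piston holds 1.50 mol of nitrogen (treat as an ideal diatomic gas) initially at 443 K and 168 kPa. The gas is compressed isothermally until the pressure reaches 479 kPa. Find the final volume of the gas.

V₁ = nRT₁/P₁ = 1.50×8.314×443/168 = 32.9 L.
Isothermal: T stays 443 K; PV = const ⇒ V₂ = 11.5 L, P₂ = 479 kPa.

11.5 L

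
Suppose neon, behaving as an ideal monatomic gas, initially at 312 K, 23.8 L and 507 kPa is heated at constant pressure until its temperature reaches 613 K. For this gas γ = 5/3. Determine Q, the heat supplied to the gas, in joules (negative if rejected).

29100 J

n = P₁V₁/(RT₁) = 507×23.8/(8.314×312) = 4.65 mol.
Isobaric: P stays 507 kPa; V/T = const ⇒ T₂ = 613 K, V₂ = 46.8 L.
W = PΔV = 507×(46.8−23.8) kPa·L = 11600 J.
ΔU = nCvΔT = 4.65×12.5×(613−312) = 17500 J.
Q = ΔU + W = nCpΔT = 29100 J.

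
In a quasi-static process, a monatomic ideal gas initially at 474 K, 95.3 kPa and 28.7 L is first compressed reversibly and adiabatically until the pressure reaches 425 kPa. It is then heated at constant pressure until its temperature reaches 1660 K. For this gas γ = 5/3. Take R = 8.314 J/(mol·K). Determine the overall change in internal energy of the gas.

10300 J

n = P₁V₁/(RT₁) = 95.3×28.7/(8.314×474) = 0.694 mol.
Step 1 — Adiabatic: T₂/T₁ = (P₂/P₁)^((γ−1)/γ) ⇒ T₂ = 474×(4.46)^0.400 = 862 K; V₂ = 11.7 L.
ΔU = nCvΔT = 0.694×12.5×(862−474) = 3360 J.
Q = 0 for an adiabatic process, so W = −ΔU = -3360 J.
State after step 1: P = 425 kPa, V = 11.7 L, T = 862 K.
Step 2 — Isobaric: P stays 425 kPa; V/T = const ⇒ T₂ = 1660 K, V₂ = 22.5 L.
W = PΔV = 425×(22.5−11.7) kPa·L = 4600 J.
ΔU = nCvΔT = 0.694×12.5×(1660−862) = 6910 J.
Q = ΔU + W = nCpΔT = 11500 J.
Net over both steps: W = 1250 J, Q = 11500 J, ΔU = 10300 J.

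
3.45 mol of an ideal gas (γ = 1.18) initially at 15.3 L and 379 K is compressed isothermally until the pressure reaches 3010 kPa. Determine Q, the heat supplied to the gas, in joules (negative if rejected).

-15700 J

P₁ = nRT₁/V₁ = 3.45×8.314×379/15.3 = 711 kPa.
Isothermal: T stays 379 K; PV = const ⇒ V₂ = 3.61 L, P₂ = 3010 kPa.
ΔU = 0 (ideal gas, T constant).
W = nRT ln(V₂/V₁) = 3.45×8.314×379×ln(0.236) = -15700 J.
Q = ΔU + W = -15700 J.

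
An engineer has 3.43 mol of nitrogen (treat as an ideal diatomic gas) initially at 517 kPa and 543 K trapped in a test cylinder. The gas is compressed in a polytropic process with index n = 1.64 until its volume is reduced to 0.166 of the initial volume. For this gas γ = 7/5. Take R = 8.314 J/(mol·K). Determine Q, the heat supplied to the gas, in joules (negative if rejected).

31300 J

V₁ = nRT₁/P₁ = 3.43×8.314×543/517 = 30.0 L.
Polytropic n=1.64: T₂ = T₁(V₁/V₂)^(n−1) = 543×(6.02)^0.64 = 1710 K; P₂ = P₁(V₁/V₂)^n = 9830 kPa.
W = (P₁V₁−P₂V₂)/(n−1) = (517×30.0−9830×4.97)/0.64 = -52200 J.
ΔU = nCvΔT = 3.43×20.8×(1710−543) = 83500 J.
Q = ΔU + W = 31300 J.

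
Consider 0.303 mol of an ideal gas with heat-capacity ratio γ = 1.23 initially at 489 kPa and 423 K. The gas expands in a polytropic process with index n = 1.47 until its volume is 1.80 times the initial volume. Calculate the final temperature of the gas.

V₁ = nRT₁/P₁ = 0.303×8.314×423/489 = 2.18 L.
Polytropic n=1.47: T₂ = T₁(V₁/V₂)^(n−1) = 423×(0.556)^0.47 = 321 K; P₂ = P₁(V₁/V₂)^n = 206 kPa.

321 K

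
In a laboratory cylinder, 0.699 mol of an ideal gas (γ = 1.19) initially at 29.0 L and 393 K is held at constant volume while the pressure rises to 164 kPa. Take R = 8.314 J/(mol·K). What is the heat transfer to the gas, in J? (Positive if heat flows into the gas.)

13000 J

P₁ = nRT₁/V₁ = 0.699×8.314×393/29.0 = 78.8 kPa.
Isochoric: V stays 29.0 L; P/T = const ⇒ T₂ = 818 K, P₂ = 164 kPa.
W = 0 (no volume change).
ΔU = nCvΔT = 0.699×43.8×(818−393) = 13000 J.
Q = ΔU = 13000 J.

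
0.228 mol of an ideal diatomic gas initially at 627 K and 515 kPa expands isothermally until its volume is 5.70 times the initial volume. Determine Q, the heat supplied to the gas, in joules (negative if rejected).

2070 J

V₁ = nRT₁/P₁ = 0.228×8.314×627/515 = 2.31 L.
Isothermal: T stays 627 K; PV = const ⇒ V₂ = 13.2 L, P₂ = 90.4 kPa.
ΔU = 0 (ideal gas, T constant).
W = nRT ln(V₂/V₁) = 0.228×8.314×627×ln(5.70) = 2070 J.
Q = ΔU + W = 2070 J.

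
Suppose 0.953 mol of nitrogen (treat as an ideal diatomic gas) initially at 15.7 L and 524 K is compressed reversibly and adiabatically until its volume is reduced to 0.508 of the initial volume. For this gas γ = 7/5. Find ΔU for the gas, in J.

P₁ = nRT₁/V₁ = 0.953×8.314×524/15.7 = 264 kPa.
Adiabatic: TV^(γ−1) = const ⇒ T₂ = 524×(1.97)^0.400 = 687 K; PV^γ = const ⇒ P₂ = 683 kPa.
For an ideal gas ΔU = nCvΔT with Cv = (5/2)R = 20.8 J/(mol·K).
ΔU = 0.953×20.8×(687−524) = 3230 J.

3230 J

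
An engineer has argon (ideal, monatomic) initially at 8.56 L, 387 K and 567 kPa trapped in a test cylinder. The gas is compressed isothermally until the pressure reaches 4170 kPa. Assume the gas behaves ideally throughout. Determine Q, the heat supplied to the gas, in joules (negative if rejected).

-9680 J

n = P₁V₁/(RT₁) = 567×8.56/(8.314×387) = 1.51 mol.
Isothermal: T stays 387 K; PV = const ⇒ V₂ = 1.16 L, P₂ = 4170 kPa.
ΔU = 0 (ideal gas, T constant).
W = nRT ln(V₂/V₁) = 1.51×8.314×387×ln(0.136) = -9680 J.
Q = ΔU + W = -9680 J.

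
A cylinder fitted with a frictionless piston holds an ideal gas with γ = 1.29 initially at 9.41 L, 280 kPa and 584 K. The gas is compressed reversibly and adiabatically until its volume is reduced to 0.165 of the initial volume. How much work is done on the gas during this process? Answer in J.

n = P₁V₁/(RT₁) = 280×9.41/(8.314×584) = 0.543 mol.
Adiabatic: TV^(γ−1) = const ⇒ T₂ = 584×(6.06)^0.290 = 985 K; PV^γ = const ⇒ P₂ = 2860 kPa.
ΔU = nCvΔT = 0.543×28.7×(985−584) = 6240 J.
Q = 0 for an adiabatic process, so W = −ΔU = -6240 J.
Work done on the gas = −W_by = 6240 J.

6240 J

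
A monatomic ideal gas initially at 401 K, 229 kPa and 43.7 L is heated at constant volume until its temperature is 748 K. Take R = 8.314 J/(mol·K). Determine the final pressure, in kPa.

Isochoric: V stays 43.7 L; P/T = const ⇒ T₂ = 748 K, P₂ = 427 kPa.

427 kPa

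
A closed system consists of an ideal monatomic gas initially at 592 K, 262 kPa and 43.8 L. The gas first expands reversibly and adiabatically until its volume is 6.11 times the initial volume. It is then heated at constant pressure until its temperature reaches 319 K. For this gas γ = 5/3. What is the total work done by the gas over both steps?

n = P₁V₁/(RT₁) = 262×43.8/(8.314×592) = 2.33 mol.
Step 1 — Adiabatic: TV^(γ−1) = const ⇒ T₂ = 592×(0.164)^0.667 = 177 K; PV^γ = const ⇒ P₂ = 12.8 kPa.
ΔU = nCvΔT = 2.33×12.5×(177−592) = -12100 J.
Q = 0 for an adiabatic process, so W = −ΔU = 12100 J.
State after step 1: P = 12.8 kPa, V = 268 L, T = 177 K.
Step 2 — Isobaric: P stays 12.8 kPa; V/T = const ⇒ T₂ = 319 K, V₂ = 482 L.
W = PΔV = 12.8×(482−268) kPa·L = 2750 J.
ΔU = nCvΔT = 2.33×12.5×(319−177) = 4130 J.
Q = ΔU + W = nCpΔT = 6880 J.
Net over both steps: W = 14800 J, Q = 6880 J, ΔU = -7940 J.

14800 J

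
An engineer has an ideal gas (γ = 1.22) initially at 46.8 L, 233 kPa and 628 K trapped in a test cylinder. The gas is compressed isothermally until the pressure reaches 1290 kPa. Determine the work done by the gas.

n = P₁V₁/(RT₁) = 233×46.8/(8.314×628) = 2.09 mol.
Isothermal: T stays 628 K; PV = const ⇒ V₂ = 8.45 L, P₂ = 1290 kPa.
W = nRT ln(V₂/V₁) = 2.09×8.314×628×ln(0.181) = -18700 J.

-18700 J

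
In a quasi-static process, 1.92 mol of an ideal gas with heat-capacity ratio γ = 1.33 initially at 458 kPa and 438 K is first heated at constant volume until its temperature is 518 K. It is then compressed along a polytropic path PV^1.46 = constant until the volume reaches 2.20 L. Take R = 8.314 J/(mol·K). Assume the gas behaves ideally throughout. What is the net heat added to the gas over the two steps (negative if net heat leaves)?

14100 J

V₁ = nRT₁/P₁ = 1.92×8.314×438/458 = 15.3 L.
Step 1 — Isochoric: V stays 15.3 L; P/T = const ⇒ T₂ = 518 K, P₂ = 542 kPa.
W = 0 (no volume change).
ΔU = nCvΔT = 1.92×25.2×(518−438) = 3870 J.
Q = ΔU = 3870 J.
State after step 1: P = 542 kPa, V = 15.3 L, T = 518 K.
Step 2 — Polytropic n=1.46: T₂ = T₁(V₁/V₂)^(n−1) = 518×(6.94)^0.46 = 1260 K; P₂ = P₁(V₁/V₂)^n = 9160 kPa.
W = (P₁V₁−P₂V₂)/(n−1) = (542×15.3−9160×2.20)/0.46 = -25800 J.
ΔU = nCvΔT = 1.92×25.2×(1260−518) = 36000 J.
Q = ΔU + W = 10200 J.
Net over both steps: W = -25800 J, Q = 14100 J, ΔU = 39900 J.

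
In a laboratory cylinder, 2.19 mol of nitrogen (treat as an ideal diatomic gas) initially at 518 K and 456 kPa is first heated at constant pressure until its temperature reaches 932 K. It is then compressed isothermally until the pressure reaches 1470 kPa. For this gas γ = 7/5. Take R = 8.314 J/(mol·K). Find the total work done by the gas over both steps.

V₁ = nRT₁/P₁ = 2.19×8.314×518/456 = 20.7 L.
Step 1 — Isobaric: P stays 456 kPa; V/T = const ⇒ T₂ = 932 K, V₂ = 37.2 L.
W = PΔV = 456×(37.2−20.7) kPa·L = 7540 J.
ΔU = nCvΔT = 2.19×20.8×(932−518) = 18800 J.
Q = ΔU + W = nCpΔT = 26400 J.
State after step 1: P = 456 kPa, V = 37.2 L, T = 932 K.
Step 2 — Isothermal: T stays 932 K; PV = const ⇒ V₂ = 11.5 L, P₂ = 1470 kPa.
ΔU = 0 (ideal gas, T constant).
W = nRT ln(V₂/V₁) = 2.19×8.314×932×ln(0.310) = -19900 J.
Q = ΔU + W = -19900 J.
Net over both steps: W = -12300 J, Q = 6520 J, ΔU = 18800 J.

-12300 J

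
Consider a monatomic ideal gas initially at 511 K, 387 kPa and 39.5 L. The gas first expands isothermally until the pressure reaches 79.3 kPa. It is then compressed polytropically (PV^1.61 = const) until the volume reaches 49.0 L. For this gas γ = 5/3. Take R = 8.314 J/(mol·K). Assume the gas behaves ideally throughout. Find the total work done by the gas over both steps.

-8500 J

n = P₁V₁/(RT₁) = 387×39.5/(8.314×511) = 3.60 mol.
Step 1 — Isothermal: T stays 511 K; PV = const ⇒ V₂ = 193 L, P₂ = 79.3 kPa.
ΔU = 0 (ideal gas, T constant).
W = nRT ln(V₂/V₁) = 3.60×8.314×511×ln(4.88) = 24200 J.
Q = ΔU + W = 24200 J.
State after step 1: P = 79.3 kPa, V = 193 L, T = 511 K.
Step 2 — Polytropic n=1.61: T₂ = T₁(V₁/V₂)^(n−1) = 511×(3.93)^0.61 = 1180 K; P₂ = P₁(V₁/V₂)^n = 719 kPa.
W = (P₁V₁−P₂V₂)/(n−1) = (79.3×193−719×49.0)/0.61 = -32700 J.
ΔU = nCvΔT = 3.60×12.5×(1180−511) = 29900 J.
Q = ΔU + W = -2780 J.
Net over both steps: W = -8500 J, Q = 21500 J, ΔU = 29900 J.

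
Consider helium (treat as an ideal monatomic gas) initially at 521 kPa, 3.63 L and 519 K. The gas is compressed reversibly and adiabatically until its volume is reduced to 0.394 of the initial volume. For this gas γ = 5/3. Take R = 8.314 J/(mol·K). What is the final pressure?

Adiabatic: TV^(γ−1) = const ⇒ T₂ = 519×(2.54)^0.667 = 966 K; PV^γ = const ⇒ P₂ = 2460 kPa.

2460 kPa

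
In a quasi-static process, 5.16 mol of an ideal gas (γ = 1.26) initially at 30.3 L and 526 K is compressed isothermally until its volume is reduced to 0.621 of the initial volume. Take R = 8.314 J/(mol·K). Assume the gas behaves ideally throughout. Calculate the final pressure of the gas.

1200 kPa

P₁ = nRT₁/V₁ = 5.16×8.314×526/30.3 = 745 kPa.
Isothermal: T stays 526 K; PV = const ⇒ V₂ = 18.8 L, P₂ = 1200 kPa.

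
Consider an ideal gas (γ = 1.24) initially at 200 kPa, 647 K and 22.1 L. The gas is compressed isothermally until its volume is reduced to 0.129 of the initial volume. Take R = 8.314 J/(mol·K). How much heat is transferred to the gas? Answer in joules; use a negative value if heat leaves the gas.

-9050 J

n = P₁V₁/(RT₁) = 200×22.1/(8.314×647) = 0.822 mol.
Isothermal: T stays 647 K; PV = const ⇒ V₂ = 2.85 L, P₂ = 1550 kPa.
ΔU = 0 (ideal gas, T constant).
W = nRT ln(V₂/V₁) = 0.822×8.314×647×ln(0.129) = -9050 J.
Q = ΔU + W = -9050 J.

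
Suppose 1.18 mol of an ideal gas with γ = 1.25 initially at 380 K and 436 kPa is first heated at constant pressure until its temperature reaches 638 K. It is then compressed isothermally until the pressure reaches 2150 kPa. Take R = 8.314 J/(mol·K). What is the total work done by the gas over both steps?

V₁ = nRT₁/P₁ = 1.18×8.314×380/436 = 8.55 L.
Step 1 — Isobaric: P stays 436 kPa; V/T = const ⇒ T₂ = 638 K, V₂ = 14.4 L.
W = PΔV = 436×(14.4−8.55) kPa·L = 2530 J.
ΔU = nCvΔT = 1.18×33.3×(638−380) = 10100 J.
Q = ΔU + W = nCpΔT = 12700 J.
State after step 1: P = 436 kPa, V = 14.4 L, T = 638 K.
Step 2 — Isothermal: T stays 638 K; PV = const ⇒ V₂ = 2.91 L, P₂ = 2150 kPa.
ΔU = 0 (ideal gas, T constant).
W = nRT ln(V₂/V₁) = 1.18×8.314×638×ln(0.203) = -9990 J.
Q = ΔU + W = -9990 J.
Net over both steps: W = -7460 J, Q = 2670 J, ΔU = 10100 J.

-7460 J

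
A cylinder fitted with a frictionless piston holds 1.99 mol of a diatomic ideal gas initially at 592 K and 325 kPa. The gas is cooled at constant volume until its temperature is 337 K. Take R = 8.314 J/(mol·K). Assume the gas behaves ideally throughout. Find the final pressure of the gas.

V₁ = nRT₁/P₁ = 1.99×8.314×592/325 = 30.1 L.
Isochoric: V stays 30.1 L; P/T = const ⇒ T₂ = 337 K, P₂ = 185 kPa.

185 kPa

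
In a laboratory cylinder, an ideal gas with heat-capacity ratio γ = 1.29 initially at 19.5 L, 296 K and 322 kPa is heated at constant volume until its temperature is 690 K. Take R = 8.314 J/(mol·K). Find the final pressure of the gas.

751 kPa

Isochoric: V stays 19.5 L; P/T = const ⇒ T₂ = 690 K, P₂ = 751 kPa.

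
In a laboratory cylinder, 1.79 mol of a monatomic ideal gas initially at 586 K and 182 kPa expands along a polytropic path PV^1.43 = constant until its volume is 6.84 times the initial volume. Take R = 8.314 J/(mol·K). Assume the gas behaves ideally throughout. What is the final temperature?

256 K

V₁ = nRT₁/P₁ = 1.79×8.314×586/182 = 47.9 L.
Polytropic n=1.43: T₂ = T₁(V₁/V₂)^(n−1) = 586×(0.146)^0.43 = 256 K; P₂ = P₁(V₁/V₂)^n = 11.6 kPa.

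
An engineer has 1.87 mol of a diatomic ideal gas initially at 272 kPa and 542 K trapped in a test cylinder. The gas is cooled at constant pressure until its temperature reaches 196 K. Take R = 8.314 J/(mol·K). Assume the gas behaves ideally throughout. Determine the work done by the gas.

V₁ = nRT₁/P₁ = 1.87×8.314×542/272 = 31.0 L.
Isobaric: P stays 272 kPa; V/T = const ⇒ T₂ = 196 K, V₂ = 11.2 L.
W = PΔV = 272×(11.2−31.0) kPa·L = -5380 J.

-5380 J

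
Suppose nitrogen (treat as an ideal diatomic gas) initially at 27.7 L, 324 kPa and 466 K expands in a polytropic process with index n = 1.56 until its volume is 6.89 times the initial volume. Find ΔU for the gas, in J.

n = P₁V₁/(RT₁) = 324×27.7/(8.314×466) = 2.32 mol.
Polytropic n=1.56: T₂ = T₁(V₁/V₂)^(n−1) = 466×(0.145)^0.56 = 158 K; P₂ = P₁(V₁/V₂)^n = 16.0 kPa.
For an ideal gas ΔU = nCvΔT with Cv = (5/2)R = 20.8 J/(mol·K).
ΔU = 2.32×20.8×(158−466) = -14800 J.

-14800 J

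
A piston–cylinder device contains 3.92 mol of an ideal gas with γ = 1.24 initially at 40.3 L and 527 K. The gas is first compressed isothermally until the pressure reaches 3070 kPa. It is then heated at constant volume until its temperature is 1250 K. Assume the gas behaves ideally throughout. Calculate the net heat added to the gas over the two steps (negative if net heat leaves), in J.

P₁ = nRT₁/V₁ = 3.92×8.314×527/40.3 = 426 kPa.
Step 1 — Isothermal: T stays 527 K; PV = const ⇒ V₂ = 5.59 L, P₂ = 3070 kPa.
ΔU = 0 (ideal gas, T constant).
W = nRT ln(V₂/V₁) = 3.92×8.314×527×ln(0.139) = -33900 J.
Q = ΔU + W = -33900 J.
State after step 1: P = 3070 kPa, V = 5.59 L, T = 527 K.
Step 2 — Isochoric: V stays 5.59 L; P/T = const ⇒ T₂ = 1250 K, P₂ = 7280 kPa.
W = 0 (no volume change).
ΔU = nCvΔT = 3.92×34.6×(1250−527) = 98200 J.
Q = ΔU = 98200 J.
Net over both steps: W = -33900 J, Q = 64300 J, ΔU = 98200 J.

64300 J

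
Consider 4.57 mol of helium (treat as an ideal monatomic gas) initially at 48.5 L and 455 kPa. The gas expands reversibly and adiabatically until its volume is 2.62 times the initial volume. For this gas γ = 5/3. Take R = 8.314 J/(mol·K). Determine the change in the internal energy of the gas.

T₁ = P₁V₁/(nR) = 455×48.5/(4.57×8.314) = 581 K.
Adiabatic: TV^(γ−1) = const ⇒ T₂ = 581×(0.382)^0.667 = 306 K; PV^γ = const ⇒ P₂ = 91.4 kPa.
For an ideal gas ΔU = nCvΔT with Cv = (3/2)R = 12.5 J/(mol·K).
ΔU = 4.57×12.5×(306−581) = -15700 J.

-15700 J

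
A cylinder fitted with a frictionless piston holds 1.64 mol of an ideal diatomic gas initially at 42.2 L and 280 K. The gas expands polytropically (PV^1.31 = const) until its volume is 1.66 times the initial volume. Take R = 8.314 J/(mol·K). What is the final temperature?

239 K

P₁ = nRT₁/V₁ = 1.64×8.314×280/42.2 = 90.5 kPa.
Polytropic n=1.31: T₂ = T₁(V₁/V₂)^(n−1) = 280×(0.602)^0.31 = 239 K; P₂ = P₁(V₁/V₂)^n = 46.6 kPa.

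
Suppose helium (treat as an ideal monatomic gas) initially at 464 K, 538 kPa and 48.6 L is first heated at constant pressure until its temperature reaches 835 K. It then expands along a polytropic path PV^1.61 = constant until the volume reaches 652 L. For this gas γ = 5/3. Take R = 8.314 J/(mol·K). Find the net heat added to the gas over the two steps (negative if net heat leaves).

56900 J

n = P₁V₁/(RT₁) = 538×48.6/(8.314×464) = 6.78 mol.
Step 1 — Isobaric: P stays 538 kPa; V/T = const ⇒ T₂ = 835 K, V₂ = 87.5 L.
W = PΔV = 538×(87.5−48.6) kPa·L = 20900 J.
ΔU = nCvΔT = 6.78×12.5×(835−464) = 31400 J.
Q = ΔU + W = nCpΔT = 52300 J.
State after step 1: P = 538 kPa, V = 87.5 L, T = 835 K.
Step 2 — Polytropic n=1.61: T₂ = T₁(V₁/V₂)^(n−1) = 835×(0.134)^0.61 = 245 K; P₂ = P₁(V₁/V₂)^n = 21.2 kPa.
W = (P₁V₁−P₂V₂)/(n−1) = (538×87.5−21.2×652)/0.61 = 54500 J.
ΔU = nCvΔT = 6.78×12.5×(245−835) = -49900 J.
Q = ΔU + W = 4630 J.
Net over both steps: W = 75400 J, Q = 56900 J, ΔU = -18500 J.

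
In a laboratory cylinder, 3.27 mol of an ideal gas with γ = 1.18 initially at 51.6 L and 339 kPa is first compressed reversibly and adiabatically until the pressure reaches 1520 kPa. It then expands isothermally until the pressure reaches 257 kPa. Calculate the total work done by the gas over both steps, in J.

T₁ = P₁V₁/(nR) = 339×51.6/(3.27×8.314) = 643 K.
Step 1 — Adiabatic: T₂/T₁ = (P₂/P₁)^((γ−1)/γ) ⇒ T₂ = 643×(4.48)^0.153 = 809 K; V₂ = 14.5 L.
ΔU = nCvΔT = 3.27×46.2×(809−643) = 25000 J.
Q = 0 for an adiabatic process, so W = −ΔU = -25000 J.
State after step 1: P = 1520 kPa, V = 14.5 L, T = 809 K.
Step 2 — Isothermal: T stays 809 K; PV = const ⇒ V₂ = 85.6 L, P₂ = 257 kPa.
ΔU = 0 (ideal gas, T constant).
W = nRT ln(V₂/V₁) = 3.27×8.314×809×ln(5.91) = 39100 J.
Q = ΔU + W = 39100 J.
Net over both steps: W = 14100 J, Q = 39100 J, ΔU = 25000 J.

14100 J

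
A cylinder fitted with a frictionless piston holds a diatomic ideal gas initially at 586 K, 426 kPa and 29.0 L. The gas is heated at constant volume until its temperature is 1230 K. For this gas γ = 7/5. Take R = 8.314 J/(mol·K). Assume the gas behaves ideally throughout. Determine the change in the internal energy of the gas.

33900 J

n = P₁V₁/(RT₁) = 426×29.0/(8.314×586) = 2.54 mol.
Isochoric: V stays 29.0 L; P/T = const ⇒ T₂ = 1230 K, P₂ = 894 kPa.
For an ideal gas ΔU = nCvΔT with Cv = (5/2)R = 20.8 J/(mol·K).
ΔU = 2.54×20.8×(1230−586) = 33900 J.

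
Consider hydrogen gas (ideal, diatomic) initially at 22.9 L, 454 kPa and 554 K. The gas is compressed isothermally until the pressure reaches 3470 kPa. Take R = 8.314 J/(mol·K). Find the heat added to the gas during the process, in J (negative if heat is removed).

n = P₁V₁/(RT₁) = 454×22.9/(8.314×554) = 2.26 mol.
Isothermal: T stays 554 K; PV = const ⇒ V₂ = 3.00 L, P₂ = 3470 kPa.
ΔU = 0 (ideal gas, T constant).
W = nRT ln(V₂/V₁) = 2.26×8.314×554×ln(0.131) = -21100 J.
Q = ΔU + W = -21100 J.

-21100 J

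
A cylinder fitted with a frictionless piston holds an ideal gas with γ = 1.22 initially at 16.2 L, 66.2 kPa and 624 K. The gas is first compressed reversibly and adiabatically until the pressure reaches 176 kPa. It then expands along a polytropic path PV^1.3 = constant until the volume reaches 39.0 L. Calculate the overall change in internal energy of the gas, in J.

-1360 J

n = P₁V₁/(RT₁) = 66.2×16.2/(8.314×624) = 0.207 mol.
Step 1 — Adiabatic: T₂/T₁ = (P₂/P₁)^((γ−1)/γ) ⇒ T₂ = 624×(2.66)^0.180 = 744 K; V₂ = 7.27 L.
ΔU = nCvΔT = 0.207×37.8×(744−624) = 940 J.
Q = 0 for an adiabatic process, so W = −ΔU = -940 J.
State after step 1: P = 176 kPa, V = 7.27 L, T = 744 K.
Step 2 — Polytropic n=1.3: T₂ = T₁(V₁/V₂)^(n−1) = 744×(0.186)^0.30 = 450 K; P₂ = P₁(V₁/V₂)^n = 19.8 kPa.
W = (P₁V₁−P₂V₂)/(n−1) = (176×7.27−19.8×39.0)/0.30 = 1690 J.
ΔU = nCvΔT = 0.207×37.8×(450−744) = -2300 J.
Q = ΔU + W = -614 J.
Net over both steps: W = 748 J, Q = -614 J, ΔU = -1360 J.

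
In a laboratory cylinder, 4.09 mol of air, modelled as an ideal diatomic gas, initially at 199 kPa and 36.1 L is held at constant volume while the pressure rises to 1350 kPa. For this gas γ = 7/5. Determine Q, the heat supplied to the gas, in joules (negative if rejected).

104000 J

T₁ = P₁V₁/(nR) = 199×36.1/(4.09×8.314) = 211 K.
Isochoric: V stays 36.1 L; P/T = const ⇒ T₂ = 1430 K, P₂ = 1350 kPa.
W = 0 (no volume change).
ΔU = nCvΔT = 4.09×20.8×(1430−211) = 104000 J.
Q = ΔU = 104000 J.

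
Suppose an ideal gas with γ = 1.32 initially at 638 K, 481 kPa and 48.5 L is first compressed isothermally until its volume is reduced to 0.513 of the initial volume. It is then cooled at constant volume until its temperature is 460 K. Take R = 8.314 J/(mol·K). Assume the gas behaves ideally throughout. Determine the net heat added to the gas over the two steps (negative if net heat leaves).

-35900 J

n = P₁V₁/(RT₁) = 481×48.5/(8.314×638) = 4.40 mol.
Step 1 — Isothermal: T stays 638 K; PV = const ⇒ V₂ = 24.9 L, P₂ = 938 kPa.
ΔU = 0 (ideal gas, T constant).
W = nRT ln(V₂/V₁) = 4.40×8.314×638×ln(0.513) = -15600 J.
Q = ΔU + W = -15600 J.
State after step 1: P = 938 kPa, V = 24.9 L, T = 638 K.
Step 2 — Isochoric: V stays 24.9 L; P/T = const ⇒ T₂ = 460 K, P₂ = 676 kPa.
W = 0 (no volume change).
ΔU = nCvΔT = 4.40×26.0×(460−638) = -20300 J.
Q = ΔU = -20300 J.
Net over both steps: W = -15600 J, Q = -35900 J, ΔU = -20300 J.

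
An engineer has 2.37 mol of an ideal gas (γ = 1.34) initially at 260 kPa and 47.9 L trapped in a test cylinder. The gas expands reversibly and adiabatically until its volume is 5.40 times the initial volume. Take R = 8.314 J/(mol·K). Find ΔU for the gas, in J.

T₁ = P₁V₁/(nR) = 260×47.9/(2.37×8.314) = 632 K.
Adiabatic: TV^(γ−1) = const ⇒ T₂ = 632×(0.185)^0.340 = 356 K; PV^γ = const ⇒ P₂ = 27.1 kPa.
For an ideal gas ΔU = nCvΔT with Cv = R/(γ−1) = 24.5 J/(mol·K).
ΔU = 2.37×24.5×(356−632) = -16000 J.

-16000 J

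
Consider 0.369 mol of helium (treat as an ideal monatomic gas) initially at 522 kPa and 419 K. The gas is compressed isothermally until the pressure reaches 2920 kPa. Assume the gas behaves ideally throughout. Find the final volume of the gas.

0.440 L

V₁ = nRT₁/P₁ = 0.369×8.314×419/522 = 2.46 L.
Isothermal: T stays 419 K; PV = const ⇒ V₂ = 0.440 L, P₂ = 2920 kPa.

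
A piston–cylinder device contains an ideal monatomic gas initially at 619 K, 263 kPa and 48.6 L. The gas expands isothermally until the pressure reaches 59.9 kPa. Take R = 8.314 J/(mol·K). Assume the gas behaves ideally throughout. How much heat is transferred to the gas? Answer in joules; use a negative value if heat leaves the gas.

18900 J

n = P₁V₁/(RT₁) = 263×48.6/(8.314×619) = 2.48 mol.
Isothermal: T stays 619 K; PV = const ⇒ V₂ = 213 L, P₂ = 59.9 kPa.
ΔU = 0 (ideal gas, T constant).
W = nRT ln(V₂/V₁) = 2.48×8.314×619×ln(4.39) = 18900 J.
Q = ΔU + W = 18900 J.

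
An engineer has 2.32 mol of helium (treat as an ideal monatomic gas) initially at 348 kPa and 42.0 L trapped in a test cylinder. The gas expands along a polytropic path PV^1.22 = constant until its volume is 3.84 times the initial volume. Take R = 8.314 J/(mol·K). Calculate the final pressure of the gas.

T₁ = P₁V₁/(nR) = 348×42.0/(2.32×8.314) = 758 K.
Polytropic n=1.22: T₂ = T₁(V₁/V₂)^(n−1) = 758×(0.260)^0.22 = 564 K; P₂ = P₁(V₁/V₂)^n = 67.4 kPa.

67.4 kPa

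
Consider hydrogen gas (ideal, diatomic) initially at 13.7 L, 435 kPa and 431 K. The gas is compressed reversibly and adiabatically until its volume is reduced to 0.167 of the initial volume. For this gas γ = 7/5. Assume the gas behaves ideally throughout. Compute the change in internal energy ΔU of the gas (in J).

n = P₁V₁/(RT₁) = 435×13.7/(8.314×431) = 1.66 mol.
Adiabatic: TV^(γ−1) = const ⇒ T₂ = 431×(5.99)^0.400 = 882 K; PV^γ = const ⇒ P₂ = 5330 kPa.
For an ideal gas ΔU = nCvΔT with Cv = (5/2)R = 20.8 J/(mol·K).
ΔU = 1.66×20.8×(882−431) = 15600 J.

15600 J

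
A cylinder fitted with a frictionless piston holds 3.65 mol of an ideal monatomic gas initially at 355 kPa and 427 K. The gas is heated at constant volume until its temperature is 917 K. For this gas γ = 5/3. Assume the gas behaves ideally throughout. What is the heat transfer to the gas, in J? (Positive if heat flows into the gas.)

22300 J

V₁ = nRT₁/P₁ = 3.65×8.314×427/355 = 36.5 L.
Isochoric: V stays 36.5 L; P/T = const ⇒ T₂ = 917 K, P₂ = 762 kPa.
W = 0 (no volume change).
ΔU = nCvΔT = 3.65×12.5×(917−427) = 22300 J.
Q = ΔU = 22300 J.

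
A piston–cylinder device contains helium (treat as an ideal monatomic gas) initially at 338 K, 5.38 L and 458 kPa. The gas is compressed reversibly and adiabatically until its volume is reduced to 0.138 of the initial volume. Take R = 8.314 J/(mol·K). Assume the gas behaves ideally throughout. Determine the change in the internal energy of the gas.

n = P₁V₁/(RT₁) = 458×5.38/(8.314×338) = 0.877 mol.
Adiabatic: TV^(γ−1) = const ⇒ T₂ = 338×(7.25)^0.667 = 1270 K; PV^γ = const ⇒ P₂ = 12400 kPa.
For an ideal gas ΔU = nCvΔT with Cv = (3/2)R = 12.5 J/(mol·K).
ΔU = 0.877×12.5×(1270−338) = 10100 J.

10100 J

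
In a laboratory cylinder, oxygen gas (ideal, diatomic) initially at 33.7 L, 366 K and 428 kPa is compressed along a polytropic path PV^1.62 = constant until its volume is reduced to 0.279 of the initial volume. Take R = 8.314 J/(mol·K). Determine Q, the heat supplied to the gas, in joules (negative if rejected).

15400 J

n = P₁V₁/(RT₁) = 428×33.7/(8.314×366) = 4.74 mol.
Polytropic n=1.62: T₂ = T₁(V₁/V₂)^(n−1) = 366×(3.58)^0.62 = 808 K; P₂ = P₁(V₁/V₂)^n = 3390 kPa.
W = (P₁V₁−P₂V₂)/(n−1) = (428×33.7−3390×9.40)/0.62 = -28100 J.
ΔU = nCvΔT = 4.74×20.8×(808−366) = 43500 J.
Q = ΔU + W = 15400 J.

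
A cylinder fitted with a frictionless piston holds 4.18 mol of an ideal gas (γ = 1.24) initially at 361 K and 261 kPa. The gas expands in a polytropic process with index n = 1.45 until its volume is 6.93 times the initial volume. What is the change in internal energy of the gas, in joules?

V₁ = nRT₁/P₁ = 4.18×8.314×361/261 = 48.1 L.
Polytropic n=1.45: T₂ = T₁(V₁/V₂)^(n−1) = 361×(0.144)^0.45 = 151 K; P₂ = P₁(V₁/V₂)^n = 15.8 kPa.
For an ideal gas ΔU = nCvΔT with Cv = R/(γ−1) = 34.6 J/(mol·K).
ΔU = 4.18×34.6×(151−361) = -30400 J.

-30400 J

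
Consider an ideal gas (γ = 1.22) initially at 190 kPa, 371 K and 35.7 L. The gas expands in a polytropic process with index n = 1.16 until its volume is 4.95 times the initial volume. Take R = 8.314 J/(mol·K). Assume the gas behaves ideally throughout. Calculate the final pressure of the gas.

29.7 kPa

Polytropic n=1.16: T₂ = T₁(V₁/V₂)^(n−1) = 371×(0.202)^0.16 = 287 K; P₂ = P₁(V₁/V₂)^n = 29.7 kPa.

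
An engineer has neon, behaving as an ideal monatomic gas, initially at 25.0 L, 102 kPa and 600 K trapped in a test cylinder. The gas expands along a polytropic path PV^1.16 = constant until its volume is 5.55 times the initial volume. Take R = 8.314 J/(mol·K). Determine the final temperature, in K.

456 K

Polytropic n=1.16: T₂ = T₁(V₁/V₂)^(n−1) = 600×(0.180)^0.16 = 456 K; P₂ = P₁(V₁/V₂)^n = 14.0 kPa.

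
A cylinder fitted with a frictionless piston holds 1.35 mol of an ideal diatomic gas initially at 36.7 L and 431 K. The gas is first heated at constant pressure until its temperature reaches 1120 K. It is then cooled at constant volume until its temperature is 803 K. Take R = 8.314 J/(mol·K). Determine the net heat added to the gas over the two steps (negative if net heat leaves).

P₁ = nRT₁/V₁ = 1.35×8.314×431/36.7 = 132 kPa.
Step 1 — Isobaric: P stays 132 kPa; V/T = const ⇒ T₂ = 1120 K, V₂ = 95.4 L.
W = PΔV = 132×(95.4−36.7) kPa·L = 7730 J.
ΔU = nCvΔT = 1.35×20.8×(1120−431) = 19300 J.
Q = ΔU + W = nCpΔT = 27100 J.
State after step 1: P = 132 kPa, V = 95.4 L, T = 1120 K.
Step 2 — Isochoric: V stays 95.4 L; P/T = const ⇒ T₂ = 803 K, P₂ = 94.5 kPa.
W = 0 (no volume change).
ΔU = nCvΔT = 1.35×20.8×(803−1120) = -8890 J.
Q = ΔU = -8890 J.
Net over both steps: W = 7730 J, Q = 18200 J, ΔU = 10400 J.

18200 J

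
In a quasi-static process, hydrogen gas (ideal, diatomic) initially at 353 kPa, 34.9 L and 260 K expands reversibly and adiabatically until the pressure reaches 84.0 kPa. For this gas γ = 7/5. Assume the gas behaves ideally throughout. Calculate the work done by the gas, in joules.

10400 J

n = P₁V₁/(RT₁) = 353×34.9/(8.314×260) = 5.70 mol.
Adiabatic: T₂/T₁ = (P₂/P₁)^((γ−1)/γ) ⇒ T₂ = 260×(0.238)^0.286 = 173 K; V₂ = 97.3 L.
ΔU = nCvΔT = 5.70×20.8×(173−260) = -10400 J.
Q = 0 for an adiabatic process, so W = −ΔU = 10400 J.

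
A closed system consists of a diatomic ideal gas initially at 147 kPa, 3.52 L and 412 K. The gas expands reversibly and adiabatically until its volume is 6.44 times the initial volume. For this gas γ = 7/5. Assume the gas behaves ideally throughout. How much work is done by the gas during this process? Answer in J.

679 J

n = P₁V₁/(RT₁) = 147×3.52/(8.314×412) = 0.151 mol.
Adiabatic: TV^(γ−1) = const ⇒ T₂ = 412×(0.155)^0.400 = 196 K; PV^γ = const ⇒ P₂ = 10.8 kPa.
ΔU = nCvΔT = 0.151×20.8×(196−412) = -679 J.
Q = 0 for an adiabatic process, so W = −ΔU = 679 J.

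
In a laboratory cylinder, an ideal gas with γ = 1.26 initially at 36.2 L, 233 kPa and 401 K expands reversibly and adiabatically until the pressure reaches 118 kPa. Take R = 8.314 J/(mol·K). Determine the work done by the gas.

4250 J

n = P₁V₁/(RT₁) = 233×36.2/(8.314×401) = 2.53 mol.
Adiabatic: T₂/T₁ = (P₂/P₁)^((γ−1)/γ) ⇒ T₂ = 401×(0.506)^0.206 = 348 K; V₂ = 62.1 L.
ΔU = nCvΔT = 2.53×32.0×(348−401) = -4250 J.
Q = 0 for an adiabatic process, so W = −ΔU = 4250 J.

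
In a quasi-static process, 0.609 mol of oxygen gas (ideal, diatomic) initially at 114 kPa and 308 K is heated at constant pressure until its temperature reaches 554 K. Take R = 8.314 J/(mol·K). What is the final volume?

V₁ = nRT₁/P₁ = 0.609×8.314×308/114 = 13.7 L.
Isobaric: P stays 114 kPa; V/T = const ⇒ T₂ = 554 K, V₂ = 24.6 L.

24.6 L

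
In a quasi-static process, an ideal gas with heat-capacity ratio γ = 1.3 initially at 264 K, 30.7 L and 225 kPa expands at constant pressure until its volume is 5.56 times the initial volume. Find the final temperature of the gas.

Isobaric: P stays 225 kPa; V/T = const ⇒ T₂ = 1470 K, V₂ = 171 L.

1470 K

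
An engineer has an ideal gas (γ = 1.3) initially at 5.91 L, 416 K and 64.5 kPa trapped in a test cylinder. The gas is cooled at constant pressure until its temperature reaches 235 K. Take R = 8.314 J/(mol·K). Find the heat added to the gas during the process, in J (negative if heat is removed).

n = P₁V₁/(RT₁) = 64.5×5.91/(8.314×416) = 0.110 mol.
Isobaric: P stays 64.5 kPa; V/T = const ⇒ T₂ = 235 K, V₂ = 3.34 L.
W = PΔV = 64.5×(3.34−5.91) kPa·L = -166 J.
ΔU = nCvΔT = 0.110×27.7×(235−416) = -553 J.
Q = ΔU + W = nCpΔT = -719 J.

-719 J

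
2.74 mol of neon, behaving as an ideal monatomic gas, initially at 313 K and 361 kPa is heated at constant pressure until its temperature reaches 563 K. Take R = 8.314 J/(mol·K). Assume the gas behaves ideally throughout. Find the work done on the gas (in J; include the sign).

V₁ = nRT₁/P₁ = 2.74×8.314×313/361 = 19.8 L.
Isobaric: P stays 361 kPa; V/T = const ⇒ T₂ = 563 K, V₂ = 35.5 L.
W = PΔV = 361×(35.5−19.8) kPa·L = 5700 J.
Work done on the gas = −W_by = -5700 J.

-5700 J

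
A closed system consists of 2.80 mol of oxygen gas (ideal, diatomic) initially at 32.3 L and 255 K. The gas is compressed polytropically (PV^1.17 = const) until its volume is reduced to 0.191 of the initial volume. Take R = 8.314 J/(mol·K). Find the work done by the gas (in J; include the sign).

-11300 J

P₁ = nRT₁/V₁ = 2.80×8.314×255/32.3 = 184 kPa.
Polytropic n=1.17: T₂ = T₁(V₁/V₂)^(n−1) = 255×(5.24)^0.17 = 338 K; P₂ = P₁(V₁/V₂)^n = 1270 kPa.
W = (P₁V₁−P₂V₂)/(n−1) = (184×32.3−1270×6.17)/0.17 = -11300 J.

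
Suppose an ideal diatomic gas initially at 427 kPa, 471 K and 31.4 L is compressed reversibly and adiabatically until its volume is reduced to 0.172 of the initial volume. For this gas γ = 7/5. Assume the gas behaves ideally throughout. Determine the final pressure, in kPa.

5020 kPa

Adiabatic: TV^(γ−1) = const ⇒ T₂ = 471×(5.81)^0.400 = 952 K; PV^γ = const ⇒ P₂ = 5020 kPa.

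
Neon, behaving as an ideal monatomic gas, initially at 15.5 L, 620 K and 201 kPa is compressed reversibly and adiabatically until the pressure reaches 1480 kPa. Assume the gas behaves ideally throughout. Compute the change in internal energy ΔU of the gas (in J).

5710 J

n = P₁V₁/(RT₁) = 201×15.5/(8.314×620) = 0.604 mol.
Adiabatic: T₂/T₁ = (P₂/P₁)^((γ−1)/γ) ⇒ T₂ = 620×(7.36)^0.400 = 1380 K; V₂ = 4.68 L.
For an ideal gas ΔU = nCvΔT with Cv = (3/2)R = 12.5 J/(mol·K).
ΔU = 0.604×12.5×(1380−620) = 5710 J.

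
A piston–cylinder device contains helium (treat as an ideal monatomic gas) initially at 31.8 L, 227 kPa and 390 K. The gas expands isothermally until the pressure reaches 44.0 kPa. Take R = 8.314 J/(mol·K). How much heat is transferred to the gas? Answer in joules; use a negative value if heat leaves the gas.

n = P₁V₁/(RT₁) = 227×31.8/(8.314×390) = 2.23 mol.
Isothermal: T stays 390 K; PV = const ⇒ V₂ = 164 L, P₂ = 44.0 kPa.
ΔU = 0 (ideal gas, T constant).
W = nRT ln(V₂/V₁) = 2.23×8.314×390×ln(5.16) = 11800 J.
Q = ΔU + W = 11800 J.

11800 J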